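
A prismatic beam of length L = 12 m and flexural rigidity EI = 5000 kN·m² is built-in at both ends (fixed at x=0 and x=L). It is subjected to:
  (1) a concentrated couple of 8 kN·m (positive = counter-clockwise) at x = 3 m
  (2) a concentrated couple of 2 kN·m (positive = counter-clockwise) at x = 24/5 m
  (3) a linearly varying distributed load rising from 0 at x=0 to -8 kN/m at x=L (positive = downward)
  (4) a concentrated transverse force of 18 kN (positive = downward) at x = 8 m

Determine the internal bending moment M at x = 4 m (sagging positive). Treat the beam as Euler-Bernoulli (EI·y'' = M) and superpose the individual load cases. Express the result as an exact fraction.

M(4) = -5491/450 kN·m

Load 1 — applied couple M₀=8 kN·m at a=3 m (b=L-a=9):
  M_1 = R_Ax - M_A - M₀  [x>a] with R_A=3/4, M_A=-3/2 = (3/4)·4 - (-3/2) - 8 = -7/2 kN·m
Load 2 — applied couple M₀=2 kN·m at a=24/5 m (b=L-a=36/5):
  M_2 = R_Ax - M_A  [x≤a] with R_A=6/25, M_A=6/25 = (6/25)·4 - (6/25) = 18/25 kN·m
Load 3 — triangular load w₀=-8 kN/m (0→w₀ over full span):
  M_3 = 3w₀Lx/20 - w₀L²/30 - w₀x³/(6L) = 3·(-8)·12·4/20 - (-8)·12²/30 - (-8)·4³/(6·12) = -544/45 kN·m
Load 4 — point force P=18 kN at a=8 m (b=L-a=4):
  M_4 = Pb²(3a+b)x/L³ - Pab²/L²  [x≤a] = 18·4²·(3·8+4)·4/12³ - 18·8·4²/12² = 8/3 kN·m
Superposition: M = Σ M_i = -5491/450 kN·m ≈ -12.202222 kN·m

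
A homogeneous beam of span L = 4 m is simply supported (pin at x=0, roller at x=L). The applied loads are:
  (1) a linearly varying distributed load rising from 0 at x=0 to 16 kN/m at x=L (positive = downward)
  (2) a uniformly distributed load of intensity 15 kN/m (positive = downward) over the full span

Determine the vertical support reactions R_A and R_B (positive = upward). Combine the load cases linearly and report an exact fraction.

R_A = 122/3 kN, R_B = 154/3 kN

Load 1 — triangular load w₀=16 kN/m (0→w₀ over full span):
  R_A = w₀L/6 = 16·4/6 = 32/3 kN
  R_B = w₀L/3 = 16·4/3 = 64/3 kN
Load 2 — uniform load w=15 kN/m over full span:
  R_A = wL/2 = 15·4/2 = 30 kN
  R_B = wL/2 = 15·4/2 = 30 kN
Superposition: R_A = 122/3 kN, R_B = 154/3 kN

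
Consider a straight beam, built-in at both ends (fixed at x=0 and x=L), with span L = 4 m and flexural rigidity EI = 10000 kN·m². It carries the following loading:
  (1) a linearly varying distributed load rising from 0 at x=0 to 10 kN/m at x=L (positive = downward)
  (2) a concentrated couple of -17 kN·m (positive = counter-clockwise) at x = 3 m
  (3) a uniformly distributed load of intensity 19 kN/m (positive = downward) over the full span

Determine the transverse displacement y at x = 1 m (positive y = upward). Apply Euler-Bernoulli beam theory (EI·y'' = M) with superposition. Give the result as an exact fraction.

Load 1 — triangular load w₀=10 kN/m (0→w₀ over full span):
  y_1 = -w₀x²(L-x)²(x+2L)/(120LEI) = -10·1²·(4-1)²·(1+2·4)/(120·4·10000) = -27/160000 m
Load 2 — applied couple M₀=-17 kN·m at a=3 m (b=L-a=1):
  y_2 = (R_Ax³/6 - M_Ax²/2)/EI  [x≤a] with R_A=-153/32, M_A=-85/16 = ((-153/32)·1³/6 - (-85/16)·1²/2)/10000 = 119/640000 m
Load 3 — uniform load w=19 kN/m over full span:
  y_3 = -wx²(L-x)²/(24EI) = -19·1²·(4-1)²/(24·10000) = -57/80000 m
Superposition: y = Σ y_i = -89/128000 m ≈ -0.000695 m

y(1) = -89/128000 m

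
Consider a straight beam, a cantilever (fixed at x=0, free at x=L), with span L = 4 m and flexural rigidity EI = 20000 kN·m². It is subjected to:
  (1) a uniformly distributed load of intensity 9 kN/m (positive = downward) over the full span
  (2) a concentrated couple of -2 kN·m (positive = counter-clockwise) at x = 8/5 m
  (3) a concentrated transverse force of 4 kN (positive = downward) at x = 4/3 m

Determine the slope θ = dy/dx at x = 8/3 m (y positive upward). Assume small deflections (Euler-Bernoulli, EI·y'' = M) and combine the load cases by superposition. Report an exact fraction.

Load 1 — uniform load w=9 kN/m over full span:
  θ_1 = -wx(x²-3Lx+3L²)/(6EI) = -9·(8/3)·((8/3)²-3·4·(8/3)+3·4²)/(6·20000) = -26/5625 rad
Load 2 — applied couple M₀=-2 kN·m at a=8/5 m (b=L-a=12/5):
  θ_2 = M₀a/EI  [x>a] = (-2)·(8/5)/20000 = -1/6250 rad
Load 3 — point force P=4 kN at a=4/3 m (b=L-a=8/3):
  θ_3 = -Pa²/(2EI)  [x>a] = -4·(4/3)²/(2·20000) = -1/5625 rad
Superposition: θ = Σ θ_i = -31/6250 rad ≈ -0.004960 rad

θ(8/3) = -31/6250 rad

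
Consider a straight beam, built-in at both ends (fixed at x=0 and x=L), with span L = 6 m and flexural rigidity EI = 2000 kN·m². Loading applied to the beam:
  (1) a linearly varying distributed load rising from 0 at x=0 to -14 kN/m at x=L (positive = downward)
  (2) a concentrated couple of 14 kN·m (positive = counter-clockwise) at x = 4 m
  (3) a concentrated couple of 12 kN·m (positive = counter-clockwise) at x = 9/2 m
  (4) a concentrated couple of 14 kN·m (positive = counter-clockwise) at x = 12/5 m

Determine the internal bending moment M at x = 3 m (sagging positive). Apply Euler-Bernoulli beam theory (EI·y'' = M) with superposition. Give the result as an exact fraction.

M(3) = -253/30 kN·m

Load 1 — triangular load w₀=-14 kN/m (0→w₀ over full span):
  M_1 = 3w₀Lx/20 - w₀L²/30 - w₀x³/(6L) = 3·(-14)·6·3/20 - (-14)·6²/30 - (-14)·3³/(6·6) = -21/2 kN·m
Load 2 — applied couple M₀=14 kN·m at a=4 m (b=L-a=2):
  M_2 = R_Ax - M_A  [x≤a] with R_A=28/9, M_A=14/3 = (28/9)·3 - (14/3) = 14/3 kN·m
Load 3 — applied couple M₀=12 kN·m at a=9/2 m (b=L-a=3/2):
  M_3 = R_Ax - M_A  [x≤a] with R_A=9/4, M_A=15/4 = (9/4)·3 - (15/4) = 3 kN·m
Load 4 — applied couple M₀=14 kN·m at a=12/5 m (b=L-a=18/5):
  M_4 = R_Ax - M_A - M₀  [x>a] with R_A=84/25, M_A=42/25 = (84/25)·3 - (42/25) - 14 = -28/5 kN·m
Superposition: M = Σ M_i = -253/30 kN·m ≈ -8.433333 kN·m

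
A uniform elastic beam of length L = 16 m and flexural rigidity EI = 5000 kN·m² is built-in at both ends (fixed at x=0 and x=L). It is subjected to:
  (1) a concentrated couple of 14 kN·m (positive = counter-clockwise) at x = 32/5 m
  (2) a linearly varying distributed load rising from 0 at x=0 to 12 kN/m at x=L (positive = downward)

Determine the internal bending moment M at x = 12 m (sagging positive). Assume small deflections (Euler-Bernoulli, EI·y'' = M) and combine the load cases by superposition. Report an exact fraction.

Load 1 — applied couple M₀=14 kN·m at a=32/5 m (b=L-a=48/5):
  M_1 = R_Ax - M_A - M₀  [x>a] with R_A=63/50, M_A=42/25 = (63/50)·12 - (42/25) - 14 = -14/25 kN·m
Load 2 — triangular load w₀=12 kN/m (0→w₀ over full span):
  M_2 = 3w₀Lx/20 - w₀L²/30 - w₀x³/(6L) = 3·12·16·12/20 - 12·16²/30 - 12·12³/(6·16) = 136/5 kN·m
Superposition: M = Σ M_i = 666/25 kN·m ≈ 26.640000 kN·m

M(12) = 666/25 kN·m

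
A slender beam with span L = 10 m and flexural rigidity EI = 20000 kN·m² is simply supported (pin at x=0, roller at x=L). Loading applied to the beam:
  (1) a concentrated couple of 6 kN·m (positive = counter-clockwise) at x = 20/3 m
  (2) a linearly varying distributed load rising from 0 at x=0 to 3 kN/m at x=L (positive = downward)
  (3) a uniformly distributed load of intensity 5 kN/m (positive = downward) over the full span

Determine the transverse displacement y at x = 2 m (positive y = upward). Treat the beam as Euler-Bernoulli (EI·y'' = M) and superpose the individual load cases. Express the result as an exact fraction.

Load 1 — applied couple M₀=6 kN·m at a=20/3 m (b=L-a=10/3):
  y_1 = (M₀x³/(6L)+C₁x)/EI  [x≤a] with C₁=M₀(3b²-L²)/(6L)=-20/3 = (6·2³/(6·10)+(-20/3)·2)/20000 = -47/75000 m
Load 2 — triangular load w₀=3 kN/m (0→w₀ over full span):
  y_2 = -w₀x(7L⁴-10L²x²+3x⁴)/(360LEI) = -3·2·(7·10⁴-10·10²·2²+3·2⁴)/(360·10·20000) = -86/15625 m
Load 3 — uniform load w=5 kN/m over full span:
  y_3 = -wx(L³-2Lx²+x³)/(24EI) = -5·2·(10³-2·10·2²+2³)/(24·20000) = -29/1500 m
Superposition: y = Σ y_i = -3183/125000 m ≈ -0.025464 m

y(2) = -3183/125000 m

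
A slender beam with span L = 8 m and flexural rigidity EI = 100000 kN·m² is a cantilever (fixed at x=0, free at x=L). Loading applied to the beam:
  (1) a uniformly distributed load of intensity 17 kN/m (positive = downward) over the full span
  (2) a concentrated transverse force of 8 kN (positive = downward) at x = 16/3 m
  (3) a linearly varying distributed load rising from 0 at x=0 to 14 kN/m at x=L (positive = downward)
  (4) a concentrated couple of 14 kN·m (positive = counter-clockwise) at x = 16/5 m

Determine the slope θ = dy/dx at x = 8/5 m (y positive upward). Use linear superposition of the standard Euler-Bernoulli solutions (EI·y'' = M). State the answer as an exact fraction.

θ(8/5) = -134791/11718750 rad

Load 1 — uniform load w=17 kN/m over full span:
  θ_1 = -wx(x²-3Lx+3L²)/(6EI) = -17·(8/5)·((8/5)²-3·8·(8/5)+3·8²)/(6·100000) = -8296/1171875 rad
Load 2 — point force P=8 kN at a=16/3 m (b=L-a=8/3):
  θ_2 = -Px(2a-x)/(2EI)  [x≤a] = -8·(8/5)·(2·(16/3)-(8/5))/(2·100000) = -136/234375 rad
Load 3 — triangular load w₀=14 kN/m (0→w₀ over full span):
  θ_3 = (w₀Lx²/4-w₀L²x/3-w₀x⁴/(24L))/EI = (14·8·(8/5)²/4-14·8²·(8/5)/3-14·(8/5)⁴/(24·8))/100000 = -23828/5859375 rad
Load 4 — applied couple M₀=14 kN·m at a=16/5 m (b=L-a=24/5):
  θ_4 = M₀x/EI  [x≤a] = 14·(8/5)/100000 = 7/31250 rad
Superposition: θ = Σ θ_i = -134791/11718750 rad ≈ -0.011502 rad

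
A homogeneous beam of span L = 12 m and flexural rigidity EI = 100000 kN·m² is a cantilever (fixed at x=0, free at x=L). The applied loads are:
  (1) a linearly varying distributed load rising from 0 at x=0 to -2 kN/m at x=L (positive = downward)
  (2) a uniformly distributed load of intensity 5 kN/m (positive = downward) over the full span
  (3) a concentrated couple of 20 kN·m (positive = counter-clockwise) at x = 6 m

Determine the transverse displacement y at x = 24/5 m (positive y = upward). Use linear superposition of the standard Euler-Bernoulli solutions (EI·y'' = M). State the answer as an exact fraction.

y(24/5) = -992772/48828125 m

Load 1 — triangular load w₀=-2 kN/m (0→w₀ over full span):
  y_1 = (w₀Lx³/12-w₀L²x²/6-w₀x⁵/(120L))/EI = ((-2)·12·(24/5)³/12-(-2)·12²·(24/5)²/6-(-2)·(24/5)⁵/(120·12))/100000 = 433728/48828125 m
Load 2 — uniform load w=5 kN/m over full span:
  y_2 = -wx²(x²-4Lx+6L²)/(24EI) = -5·(24/5)²·((24/5)²-4·12·(24/5)+6·12²)/(24·100000) = -12312/390625 m
Load 3 — applied couple M₀=20 kN·m at a=6 m (b=L-a=6):
  y_3 = M₀x²/(2EI)  [x≤a] = 20·(24/5)²/(2·100000) = 36/15625 m
Superposition: y = Σ y_i = -992772/48828125 m ≈ -0.020332 m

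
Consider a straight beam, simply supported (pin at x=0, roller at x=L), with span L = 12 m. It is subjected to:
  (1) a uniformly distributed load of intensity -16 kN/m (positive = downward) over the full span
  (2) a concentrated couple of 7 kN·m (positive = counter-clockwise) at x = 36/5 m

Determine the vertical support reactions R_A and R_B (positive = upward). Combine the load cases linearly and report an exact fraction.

R_A = -1145/12 kN, R_B = -1159/12 kN

Load 1 — uniform load w=-16 kN/m over full span:
  R_A = wL/2 = (-16)·12/2 = -96 kN
  R_B = wL/2 = (-16)·12/2 = -96 kN
Load 2 — applied couple M₀=7 kN·m at a=36/5 m (b=L-a=24/5):
  R_A = M₀/L = 7/12 kN
  R_B = -M₀/L = -7/12 kN
Superposition: R_A = -1145/12 kN, R_B = -1159/12 kN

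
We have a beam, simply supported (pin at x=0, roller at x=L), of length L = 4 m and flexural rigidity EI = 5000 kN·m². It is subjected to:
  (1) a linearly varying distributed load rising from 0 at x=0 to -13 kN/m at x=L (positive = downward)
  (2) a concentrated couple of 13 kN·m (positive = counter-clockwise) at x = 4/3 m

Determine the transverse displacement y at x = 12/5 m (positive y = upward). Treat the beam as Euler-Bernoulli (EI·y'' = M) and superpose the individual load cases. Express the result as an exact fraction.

y(12/5) = 492908/87890625 m

Load 1 — triangular load w₀=-13 kN/m (0→w₀ over full span):
  y_1 = -w₀x(7L⁴-10L²x²+3x⁴)/(360LEI) = -(-13)·(12/5)·(7·4⁴-10·4²·(12/5)²+3·(12/5)⁴)/(360·4·5000) = 123136/29296875 m
Load 2 — applied couple M₀=13 kN·m at a=4/3 m (b=L-a=8/3):
  y_2 = (M₀x³/(6L)-M₀(x-a)²/2+C₁x)/EI  [x>a] with C₁=M₀(3b²-L²)/(6L)=26/9 = (13·(12/5)³/(6·4)-13·((12/5)-(4/3))²/2+(26/9)·(12/5))/5000 = 988/703125 m
Superposition: y = Σ y_i = 492908/87890625 m ≈ 0.005608 m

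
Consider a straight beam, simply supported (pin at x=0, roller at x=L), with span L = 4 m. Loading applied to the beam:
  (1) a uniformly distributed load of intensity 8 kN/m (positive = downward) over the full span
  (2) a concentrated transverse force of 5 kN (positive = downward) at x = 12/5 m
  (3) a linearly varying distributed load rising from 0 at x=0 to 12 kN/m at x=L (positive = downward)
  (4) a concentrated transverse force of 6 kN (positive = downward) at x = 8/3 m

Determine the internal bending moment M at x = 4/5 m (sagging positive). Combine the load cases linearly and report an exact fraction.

Load 1 — uniform load w=8 kN/m over full span:
  M_1 = wx(L-x)/2 = 8·(4/5)·(4-(4/5))/2 = 256/25 kN·m
Load 2 — point force P=5 kN at a=12/5 m (b=L-a=8/5):
  M_2 = Pbx/L  [x≤a] = 5·(8/5)·(4/5)/4 = 8/5 kN·m
Load 3 — triangular load w₀=12 kN/m (0→w₀ over full span):
  M_3 = w₀Lx/6 - w₀x³/(6L) = 12·4·(4/5)/6 - 12·(4/5)³/(6·4) = 768/125 kN·m
Load 4 — point force P=6 kN at a=8/3 m (b=L-a=4/3):
  M_4 = Pbx/L  [x≤a] = 6·(4/3)·(4/5)/4 = 8/5 kN·m
Superposition: M = Σ M_i = 2448/125 kN·m ≈ 19.584000 kN·m

M(4/5) = 2448/125 kN·m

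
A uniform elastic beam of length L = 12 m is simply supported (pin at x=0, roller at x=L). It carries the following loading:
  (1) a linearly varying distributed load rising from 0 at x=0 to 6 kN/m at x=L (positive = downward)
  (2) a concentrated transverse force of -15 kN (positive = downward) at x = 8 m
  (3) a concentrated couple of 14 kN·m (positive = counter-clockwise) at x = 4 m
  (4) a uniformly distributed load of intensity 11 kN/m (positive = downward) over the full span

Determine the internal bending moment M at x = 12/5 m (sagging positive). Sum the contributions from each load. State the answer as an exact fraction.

Load 1 — triangular load w₀=6 kN/m (0→w₀ over full span):
  M_1 = w₀Lx/6 - w₀x³/(6L) = 6·12·(12/5)/6 - 6·(12/5)³/(6·12) = 3456/125 kN·m
Load 2 — point force P=-15 kN at a=8 m (b=L-a=4):
  M_2 = Pbx/L  [x≤a] = (-15)·4·(12/5)/12 = -12 kN·m
Load 3 — applied couple M₀=14 kN·m at a=4 m (b=L-a=8):
  M_3 = M₀x/L  [x≤a] = 14·(12/5)/12 = 14/5 kN·m
Load 4 — uniform load w=11 kN/m over full span:
  M_4 = wx(L-x)/2 = 11·(12/5)·(12-(12/5))/2 = 3168/25 kN·m
Superposition: M = Σ M_i = 18146/125 kN·m ≈ 145.168000 kN·m

M(12/5) = 18146/125 kN·m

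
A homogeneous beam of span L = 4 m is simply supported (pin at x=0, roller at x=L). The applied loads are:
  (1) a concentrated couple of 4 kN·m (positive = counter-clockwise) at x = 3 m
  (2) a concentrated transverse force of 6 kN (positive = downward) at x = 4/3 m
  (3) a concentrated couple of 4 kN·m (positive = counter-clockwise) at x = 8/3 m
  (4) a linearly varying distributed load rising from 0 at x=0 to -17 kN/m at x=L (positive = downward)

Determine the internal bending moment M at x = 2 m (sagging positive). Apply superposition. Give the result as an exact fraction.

Load 1 — applied couple M₀=4 kN·m at a=3 m (b=L-a=1):
  M_1 = M₀x/L  [x≤a] = 4·2/4 = 2 kN·m
Load 2 — point force P=6 kN at a=4/3 m (b=L-a=8/3):
  M_2 = Pa(L-x)/L  [x>a] = 6·(4/3)·(4-2)/4 = 4 kN·m
Load 3 — applied couple M₀=4 kN·m at a=8/3 m (b=L-a=4/3):
  M_3 = M₀x/L  [x≤a] = 4·2/4 = 2 kN·m
Load 4 — triangular load w₀=-17 kN/m (0→w₀ over full span):
  M_4 = w₀Lx/6 - w₀x³/(6L) = (-17)·4·2/6 - (-17)·2³/(6·4) = -17 kN·m
Superposition: M = Σ M_i = -9 kN·m ≈ -9.000000 kN·m

M(2) = -9 kN·m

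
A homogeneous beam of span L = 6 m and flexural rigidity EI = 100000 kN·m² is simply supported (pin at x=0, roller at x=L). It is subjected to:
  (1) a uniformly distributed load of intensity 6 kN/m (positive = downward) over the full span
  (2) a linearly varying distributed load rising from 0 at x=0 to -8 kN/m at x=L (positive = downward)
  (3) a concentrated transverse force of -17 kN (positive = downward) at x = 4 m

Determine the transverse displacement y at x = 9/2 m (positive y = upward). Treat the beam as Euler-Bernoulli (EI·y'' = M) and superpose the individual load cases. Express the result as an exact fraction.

Load 1 — uniform load w=6 kN/m over full span:
  y_1 = -wx(L³-2Lx²+x³)/(24EI) = -6·(9/2)·(6³-2·6·(9/2)²+(9/2)³)/(24·100000) = -4617/6400000 m
Load 2 — triangular load w₀=-8 kN/m (0→w₀ over full span):
  y_2 = -w₀x(7L⁴-10L²x²+3x⁴)/(360LEI) = -(-8)·(9/2)·(7·6⁴-10·6²·(9/2)²+3·(9/2)⁴)/(360·6·100000) = 3213/6400000 m
Load 3 — point force P=-17 kN at a=4 m (b=L-a=2):
  y_3 = -Pa(L-x)(2Lx-a²-x²)/(6LEI)  [x>a] = -(-17)·4·(6-(9/2))·(2·6·(9/2)-4²-(9/2)²)/(6·6·100000) = 1207/2400000 m
Superposition: y = Σ y_i = 1361/4800000 m ≈ 0.000284 m

y(9/2) = 1361/4800000 m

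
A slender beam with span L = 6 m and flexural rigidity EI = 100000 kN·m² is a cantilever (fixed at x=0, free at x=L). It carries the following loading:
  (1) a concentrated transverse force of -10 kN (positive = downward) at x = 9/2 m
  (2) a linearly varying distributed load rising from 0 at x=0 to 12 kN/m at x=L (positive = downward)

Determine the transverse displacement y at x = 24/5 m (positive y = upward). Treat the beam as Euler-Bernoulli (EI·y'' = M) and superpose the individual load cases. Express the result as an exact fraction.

y(24/5) = -87958791/12500000000 m

Load 1 — point force P=-10 kN at a=9/2 m (b=L-a=3/2):
  y_1 = -Pa²(3x-a)/(6EI)  [x>a] = -(-10)·(9/2)²·(3·(24/5)-(9/2))/(6·100000) = 2673/800000 m
Load 2 — triangular load w₀=12 kN/m (0→w₀ over full span):
  y_2 = (w₀Lx³/12-w₀L²x²/6-w₀x⁵/(120L))/EI = (12·6·(24/5)³/12-12·6²·(24/5)²/6-12·(24/5)⁵/(120·6))/100000 = -506736/48828125 m
Superposition: y = Σ y_i = -87958791/12500000000 m ≈ -0.007037 m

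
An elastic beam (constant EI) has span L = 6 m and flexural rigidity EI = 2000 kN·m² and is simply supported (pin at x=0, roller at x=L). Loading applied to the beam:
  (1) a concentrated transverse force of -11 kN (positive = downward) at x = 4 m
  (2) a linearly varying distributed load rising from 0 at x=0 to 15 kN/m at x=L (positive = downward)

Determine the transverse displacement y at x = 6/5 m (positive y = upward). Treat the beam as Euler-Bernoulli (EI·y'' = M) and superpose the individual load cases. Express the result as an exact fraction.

y(6/5) = -114659/4687500 m

Load 1 — point force P=-11 kN at a=4 m (b=L-a=2):
  y_1 = -Pbx(L²-b²-x²)/(6LEI)  [x≤a] = -(-11)·2·(6/5)·(6²-2²-(6/5)²)/(6·6·2000) = 2101/187500 m
Load 2 — triangular load w₀=15 kN/m (0→w₀ over full span):
  y_2 = -w₀x(7L⁴-10L²x²+3x⁴)/(360LEI) = -15·(6/5)·(7·6⁴-10·6²·(6/5)²+3·(6/5)⁴)/(360·6·2000) = -13932/390625 m
Superposition: y = Σ y_i = -114659/4687500 m ≈ -0.024461 m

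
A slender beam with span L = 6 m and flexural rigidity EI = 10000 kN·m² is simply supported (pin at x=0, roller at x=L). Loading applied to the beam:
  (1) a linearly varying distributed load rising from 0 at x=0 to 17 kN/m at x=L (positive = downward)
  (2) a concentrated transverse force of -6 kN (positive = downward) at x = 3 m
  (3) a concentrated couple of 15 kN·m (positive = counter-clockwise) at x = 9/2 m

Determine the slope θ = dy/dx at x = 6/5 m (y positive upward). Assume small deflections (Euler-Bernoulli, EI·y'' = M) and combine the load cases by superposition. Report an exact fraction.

Load 1 — triangular load w₀=17 kN/m (0→w₀ over full span):
  θ_1 = -w₀(7L⁴-30L²x²+15x⁴)/(360LEI) = -17·(7·6⁴-30·6²·(6/5)²+15·(6/5)⁴)/(360·6·10000) = -4641/781250 rad
Load 2 — point force P=-6 kN at a=3 m (b=L-a=3):
  θ_2 = -Pb(L²-b²-3x²)/(6LEI)  [x≤a] = -(-6)·3·(6²-3²-3·(6/5)²)/(6·6·10000) = 567/500000 rad
Load 3 — applied couple M₀=15 kN·m at a=9/2 m (b=L-a=3/2):
  θ_3 = (M₀x²/(2L)+C₁)/EI  [x≤a] with C₁=M₀(3b²-L²)/(6L)=-195/16 = (15·(6/5)²/(2·6)+(-195/16))/10000 = -831/800000 rad
Superposition: θ = Σ θ_i = -584523/100000000 rad ≈ -0.005845 rad

θ(6/5) = -584523/100000000 rad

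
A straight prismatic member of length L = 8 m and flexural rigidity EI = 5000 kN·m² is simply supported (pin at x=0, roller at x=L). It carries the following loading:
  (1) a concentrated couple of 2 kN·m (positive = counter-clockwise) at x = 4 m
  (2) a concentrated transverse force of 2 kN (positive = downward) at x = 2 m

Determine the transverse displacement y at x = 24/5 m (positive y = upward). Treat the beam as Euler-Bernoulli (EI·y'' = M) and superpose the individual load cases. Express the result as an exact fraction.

y(24/5) = -586/234375 m

Load 1 — applied couple M₀=2 kN·m at a=4 m (b=L-a=4):
  y_1 = (M₀x³/(6L)-M₀(x-a)²/2+C₁x)/EI  [x>a] with C₁=M₀(3b²-L²)/(6L)=-2/3 = (2·(24/5)³/(6·8)-2·((24/5)-4)²/2+(-2/3)·(24/5))/5000 = 12/78125 m
Load 2 — point force P=2 kN at a=2 m (b=L-a=6):
  y_2 = -Pa(L-x)(2Lx-a²-x²)/(6LEI)  [x>a] = -2·2·(8-(24/5))·(2·8·(24/5)-2²-(24/5)²)/(6·8·5000) = -622/234375 m
Superposition: y = Σ y_i = -586/234375 m ≈ -0.002500 m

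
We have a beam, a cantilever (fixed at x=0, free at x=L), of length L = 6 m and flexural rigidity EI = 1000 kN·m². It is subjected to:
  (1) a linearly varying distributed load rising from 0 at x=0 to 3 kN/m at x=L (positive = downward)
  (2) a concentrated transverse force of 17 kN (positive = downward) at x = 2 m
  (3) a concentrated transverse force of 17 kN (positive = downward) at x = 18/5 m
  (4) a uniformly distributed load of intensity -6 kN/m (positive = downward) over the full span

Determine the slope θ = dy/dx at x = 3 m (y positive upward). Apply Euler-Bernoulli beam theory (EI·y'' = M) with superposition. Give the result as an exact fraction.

θ(3) = -1703/80000 rad

Load 1 — triangular load w₀=3 kN/m (0→w₀ over full span):
  θ_1 = (w₀Lx²/4-w₀L²x/3-w₀x⁴/(24L))/EI = (3·6·3²/4-3·6²·3/3-3·3⁴/(24·6))/1000 = -1107/16000 rad
Load 2 — point force P=17 kN at a=2 m (b=L-a=4):
  θ_2 = -Pa²/(2EI)  [x>a] = -17·2²/(2·1000) = -17/500 rad
Load 3 — point force P=17 kN at a=18/5 m (b=L-a=12/5):
  θ_3 = -Px(2a-x)/(2EI)  [x≤a] = -17·3·(2·(18/5)-3)/(2·1000) = -1071/10000 rad
Load 4 — uniform load w=-6 kN/m over full span:
  θ_4 = -wx(x²-3Lx+3L²)/(6EI) = -(-6)·3·(3²-3·6·3+3·6²)/(6·1000) = 189/1000 rad
Superposition: θ = Σ θ_i = -1703/80000 rad ≈ -0.021288 rad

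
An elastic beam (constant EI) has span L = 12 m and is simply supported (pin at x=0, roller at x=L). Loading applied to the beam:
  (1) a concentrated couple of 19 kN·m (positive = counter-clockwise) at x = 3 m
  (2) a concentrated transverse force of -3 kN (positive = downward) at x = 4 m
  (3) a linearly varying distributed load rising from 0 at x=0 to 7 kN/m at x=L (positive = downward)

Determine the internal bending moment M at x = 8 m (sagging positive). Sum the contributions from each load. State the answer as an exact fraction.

M(8) = 467/9 kN·m

Load 1 — applied couple M₀=19 kN·m at a=3 m (b=L-a=9):
  M_1 = M₀x/L - M₀  [x>a] = 19·8/12 - 19 = -19/3 kN·m
Load 2 — point force P=-3 kN at a=4 m (b=L-a=8):
  M_2 = Pa(L-x)/L  [x>a] = (-3)·4·(12-8)/12 = -4 kN·m
Load 3 — triangular load w₀=7 kN/m (0→w₀ over full span):
  M_3 = w₀Lx/6 - w₀x³/(6L) = 7·12·8/6 - 7·8³/(6·12) = 560/9 kN·m
Superposition: M = Σ M_i = 467/9 kN·m ≈ 51.888889 kN·m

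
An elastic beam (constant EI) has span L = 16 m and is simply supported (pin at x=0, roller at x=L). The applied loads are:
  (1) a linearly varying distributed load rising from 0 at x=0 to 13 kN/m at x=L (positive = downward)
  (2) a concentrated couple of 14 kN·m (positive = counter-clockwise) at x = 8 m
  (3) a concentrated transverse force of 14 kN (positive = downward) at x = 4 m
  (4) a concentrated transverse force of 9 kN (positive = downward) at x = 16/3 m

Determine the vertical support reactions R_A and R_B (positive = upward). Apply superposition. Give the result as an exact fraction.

R_A = 1249/24 kN, R_B = 1799/24 kN

Load 1 — triangular load w₀=13 kN/m (0→w₀ over full span):
  R_A = w₀L/6 = 13·16/6 = 104/3 kN
  R_B = w₀L/3 = 13·16/3 = 208/3 kN
Load 2 — applied couple M₀=14 kN·m at a=8 m (b=L-a=8):
  R_A = M₀/L = 14/16 = 7/8 kN
  R_B = -M₀/L = -14/16 = -7/8 kN
Load 3 — point force P=14 kN at a=4 m (b=L-a=12):
  R_A = Pb/L = 14·12/16 = 21/2 kN
  R_B = Pa/L = 14·4/16 = 7/2 kN
Load 4 — point force P=9 kN at a=16/3 m (b=L-a=32/3):
  R_A = Pb/L = 9·(32/3)/16 = 6 kN
  R_B = Pa/L = 9·(16/3)/16 = 3 kN
Superposition: R_A = 1249/24 kN, R_B = 1799/24 kN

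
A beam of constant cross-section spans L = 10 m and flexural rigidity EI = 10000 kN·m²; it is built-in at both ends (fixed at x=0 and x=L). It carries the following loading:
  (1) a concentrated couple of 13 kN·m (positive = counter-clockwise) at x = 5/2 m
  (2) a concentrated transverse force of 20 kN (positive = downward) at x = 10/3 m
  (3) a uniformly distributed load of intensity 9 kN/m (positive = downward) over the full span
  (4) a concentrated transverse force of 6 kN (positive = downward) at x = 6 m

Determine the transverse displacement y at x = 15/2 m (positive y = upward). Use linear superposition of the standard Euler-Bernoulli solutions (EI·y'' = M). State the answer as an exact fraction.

Load 1 — applied couple M₀=13 kN·m at a=5/2 m (b=L-a=15/2):
  y_1 = (R_Ax³/6 - M_Ax²/2 - M₀(x-a)²/2)/EI  [x>a] with R_A=117/80, M_A=-39/16 = ((117/80)·(15/2)³/6 - (-39/16)·(15/2)²/2 - 13·((15/2)-(5/2))²/2)/10000 = 91/102400 m
Load 2 — point force P=20 kN at a=10/3 m (b=L-a=20/3):
  y_2 = -Pa²(L-x)²(3bL-(3b+a)(L-x))/(6L³EI)  [x>a] = -20·(10/3)²·(10-(15/2))²·(3·(20/3)·10-(3·(20/3)+(10/3))·(10-(15/2)))/(6·10³·10000) = -17/5184 m
Load 3 — uniform load w=9 kN/m over full span:
  y_3 = -wx²(L-x)²/(24EI) = -9·(15/2)²·(10-(15/2))²/(24·10000) = -27/2048 m
Load 4 — point force P=6 kN at a=6 m (b=L-a=4):
  y_4 = -Pa²(L-x)²(3bL-(3b+a)(L-x))/(6L³EI)  [x>a] = -6·6²·(10-(15/2))²·(3·4·10-(3·4+6)·(10-(15/2)))/(6·10³·10000) = -27/16000 m
Superposition: y = Σ y_i = -715879/41472000 m ≈ -0.017262 m

y(15/2) = -715879/41472000 m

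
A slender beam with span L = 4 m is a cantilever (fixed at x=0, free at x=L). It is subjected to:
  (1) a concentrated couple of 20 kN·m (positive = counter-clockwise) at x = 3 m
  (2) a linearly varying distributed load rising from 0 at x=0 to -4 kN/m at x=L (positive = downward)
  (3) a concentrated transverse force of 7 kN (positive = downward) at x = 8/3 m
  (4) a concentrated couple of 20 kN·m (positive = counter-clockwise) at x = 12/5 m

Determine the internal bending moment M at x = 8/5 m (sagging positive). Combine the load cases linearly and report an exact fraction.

M(8/5) = 15656/375 kN·m

Load 1 — applied couple M₀=20 kN·m at a=3 m (b=L-a=1):
  M_1 = M₀  [x≤a] = 20 = 20 kN·m
Load 2 — triangular load w₀=-4 kN/m (0→w₀ over full span):
  M_2 = w₀Lx/2 - w₀L²/3 - w₀x³/(6L) = (-4)·4·(8/5)/2 - (-4)·4²/3 - (-4)·(8/5)³/(6·4) = 1152/125 kN·m
Load 3 — point force P=7 kN at a=8/3 m (b=L-a=4/3):
  M_3 = -P(a-x)  [x≤a] = -7·((8/3)-(8/5)) = -112/15 kN·m
Load 4 — applied couple M₀=20 kN·m at a=12/5 m (b=L-a=8/5):
  M_4 = M₀  [x≤a] = 20 = 20 kN·m
Superposition: M = Σ M_i = 15656/375 kN·m ≈ 41.749333 kN·m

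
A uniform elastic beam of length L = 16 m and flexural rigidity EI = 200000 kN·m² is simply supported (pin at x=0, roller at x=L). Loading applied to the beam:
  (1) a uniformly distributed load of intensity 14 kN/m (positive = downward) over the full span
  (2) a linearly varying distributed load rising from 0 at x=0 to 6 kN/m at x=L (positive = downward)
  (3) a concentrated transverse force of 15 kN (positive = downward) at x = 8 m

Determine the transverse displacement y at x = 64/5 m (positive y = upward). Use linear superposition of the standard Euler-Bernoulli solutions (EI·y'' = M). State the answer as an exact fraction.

y(64/5) = -6899732/146484375 m

Load 1 — uniform load w=14 kN/m over full span:
  y_1 = -wx(L³-2Lx²+x³)/(24EI) = -14·(64/5)·(16³-2·16·(64/5)²+(64/5)³)/(24·200000) = -207872/5859375 m
Load 2 — triangular load w₀=6 kN/m (0→w₀ over full span):
  y_2 = -w₀x(7L⁴-10L²x²+3x⁴)/(360LEI) = -6·(64/5)·(7·16⁴-10·16²·(64/5)²+3·(64/5)⁴)/(360·16·200000) = -390144/48828125 m
Load 3 — point force P=15 kN at a=8 m (b=L-a=8):
  y_3 = -Pa(L-x)(2Lx-a²-x²)/(6LEI)  [x>a] = -15·8·(16-(64/5))·(2·16·(64/5)-8²-(64/5)²)/(6·16·200000) = -284/78125 m
Superposition: y = Σ y_i = -6899732/146484375 m ≈ -0.047102 m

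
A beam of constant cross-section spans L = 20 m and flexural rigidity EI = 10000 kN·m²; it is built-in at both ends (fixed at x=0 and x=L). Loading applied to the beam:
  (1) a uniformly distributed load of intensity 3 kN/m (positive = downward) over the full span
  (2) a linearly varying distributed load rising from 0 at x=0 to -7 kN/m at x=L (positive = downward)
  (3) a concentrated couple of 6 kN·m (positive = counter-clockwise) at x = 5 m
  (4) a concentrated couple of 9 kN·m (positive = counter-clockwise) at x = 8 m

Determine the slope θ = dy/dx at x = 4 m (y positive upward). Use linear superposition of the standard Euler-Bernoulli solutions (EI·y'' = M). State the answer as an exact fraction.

θ(4) = 589/234375 rad

Load 1 — uniform load w=3 kN/m over full span:
  θ_1 = -wx(L-x)(L-2x)/(12EI) = -3·4·(20-4)·(20-2·4)/(12·10000) = -12/625 rad
Load 2 — triangular load w₀=-7 kN/m (0→w₀ over full span):
  θ_2 = -w₀(2x(L-x)(L-2x)(x+2L)+x²(L-x)²)/(120LEI) = -(-7)·(2·4·(20-4)·(20-2·4)·(4+2·20)+4²·(20-4)²)/(120·20·10000) = 196/9375 rad
Load 3 — applied couple M₀=6 kN·m at a=5 m (b=L-a=15):
  θ_3 = (R_Ax²/2 - M_Ax)/EI  [x≤a] with R_A=27/80, M_A=-9/8 = ((27/80)·4²/2 - (-9/8)·4)/10000 = 9/12500 rad
Load 4 — applied couple M₀=9 kN·m at a=8 m (b=L-a=12):
  θ_4 = (R_Ax²/2 - M_Ax)/EI  [x≤a] with R_A=81/125, M_A=27/25 = ((81/125)·4²/2 - (27/25)·4)/10000 = 27/312500 rad
Superposition: θ = Σ θ_i = 589/234375 rad ≈ 0.002513 rad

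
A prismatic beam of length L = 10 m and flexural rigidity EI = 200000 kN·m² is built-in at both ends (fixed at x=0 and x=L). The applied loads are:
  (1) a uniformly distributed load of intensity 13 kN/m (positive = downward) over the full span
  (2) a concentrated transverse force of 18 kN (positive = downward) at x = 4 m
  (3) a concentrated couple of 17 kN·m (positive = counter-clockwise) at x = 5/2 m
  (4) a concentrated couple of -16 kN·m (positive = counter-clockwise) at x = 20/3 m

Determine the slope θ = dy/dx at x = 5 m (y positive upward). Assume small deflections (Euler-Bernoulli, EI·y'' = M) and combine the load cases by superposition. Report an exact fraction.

θ(5) = 727/32000000 rad

Load 1 — uniform load w=13 kN/m over full span:
  θ_1 = -wx(L-x)(L-2x)/(12EI) = -13·5·(10-5)·(10-2·5)/(12·200000) = 0 rad
Load 2 — point force P=18 kN at a=4 m (b=L-a=6):
  θ_2 = Pa²(L-x)(2bL-(3b+a)(L-x))/(2L³EI)  [x>a] = 18·4²·(10-5)·(2·6·10-(3·6+4)·(10-5))/(2·10³·200000) = 9/250000 rad
Load 3 — applied couple M₀=17 kN·m at a=5/2 m (b=L-a=15/2):
  θ_3 = (R_Ax²/2 - M_Ax - M₀(x-a))/EI  [x>a] with R_A=153/80, M_A=-51/16 = ((153/80)·5²/2 - (-51/16)·5 - 17·(5-(5/2)))/200000 = -17/1280000 rad
Load 4 — applied couple M₀=-16 kN·m at a=20/3 m (b=L-a=10/3):
  θ_4 = (R_Ax²/2 - M_Ax)/EI  [x≤a] with R_A=-32/15, M_A=-16/3 = ((-32/15)·5²/2 - (-16/3)·5)/200000 = 0 rad
Superposition: θ = Σ θ_i = 727/32000000 rad ≈ 0.000023 rad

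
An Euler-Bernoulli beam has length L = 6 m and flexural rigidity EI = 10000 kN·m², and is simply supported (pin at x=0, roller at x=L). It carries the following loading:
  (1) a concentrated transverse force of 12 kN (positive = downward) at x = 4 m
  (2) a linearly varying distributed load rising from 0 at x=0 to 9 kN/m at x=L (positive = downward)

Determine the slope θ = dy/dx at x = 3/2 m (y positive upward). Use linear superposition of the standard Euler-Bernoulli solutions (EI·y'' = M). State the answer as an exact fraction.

Load 1 — point force P=12 kN at a=4 m (b=L-a=2):
  θ_1 = -Pb(L²-b²-3x²)/(6LEI)  [x≤a] = -12·2·(6²-2²-3·(3/2)²)/(6·6·10000) = -101/60000 rad
Load 2 — triangular load w₀=9 kN/m (0→w₀ over full span):
  θ_2 = -w₀(7L⁴-30L²x²+15x⁴)/(360LEI) = -9·(7·6⁴-30·6²·(3/2)²+15·(3/2)⁴)/(360·6·10000) = -35829/12800000 rad
Superposition: θ = Σ θ_i = -172127/38400000 rad ≈ -0.004482 rad

θ(3/2) = -172127/38400000 rad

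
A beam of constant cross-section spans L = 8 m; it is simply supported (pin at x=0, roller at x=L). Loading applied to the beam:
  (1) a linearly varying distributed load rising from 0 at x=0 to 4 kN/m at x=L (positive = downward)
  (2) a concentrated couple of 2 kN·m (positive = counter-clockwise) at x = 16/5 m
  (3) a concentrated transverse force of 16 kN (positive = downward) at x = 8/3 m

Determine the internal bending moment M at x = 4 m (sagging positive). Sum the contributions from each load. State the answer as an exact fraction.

M(4) = 109/3 kN·m

Load 1 — triangular load w₀=4 kN/m (0→w₀ over full span):
  M_1 = w₀Lx/6 - w₀x³/(6L) = 4·8·4/6 - 4·4³/(6·8) = 16 kN·m
Load 2 — applied couple M₀=2 kN·m at a=16/5 m (b=L-a=24/5):
  M_2 = M₀x/L - M₀  [x>a] = 2·4/8 - 2 = -1 kN·m
Load 3 — point force P=16 kN at a=8/3 m (b=L-a=16/3):
  M_3 = Pa(L-x)/L  [x>a] = 16·(8/3)·(8-4)/8 = 64/3 kN·m
Superposition: M = Σ M_i = 109/3 kN·m ≈ 36.333333 kN·m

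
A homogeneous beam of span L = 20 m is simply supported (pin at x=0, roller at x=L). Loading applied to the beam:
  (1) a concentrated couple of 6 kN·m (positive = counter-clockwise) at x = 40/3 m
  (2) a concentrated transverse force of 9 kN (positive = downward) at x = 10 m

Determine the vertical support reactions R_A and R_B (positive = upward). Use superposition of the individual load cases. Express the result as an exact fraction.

R_A = 24/5 kN, R_B = 21/5 kN

Load 1 — applied couple M₀=6 kN·m at a=40/3 m (b=L-a=20/3):
  R_A = M₀/L = 6/20 = 3/10 kN
  R_B = -M₀/L = -6/20 = -3/10 kN
Load 2 — point force P=9 kN at a=10 m (b=L-a=10):
  R_A = Pb/L = 9·10/20 = 9/2 kN
  R_B = Pa/L = 9·10/20 = 9/2 kN
Superposition: R_A = 24/5 kN, R_B = 21/5 kN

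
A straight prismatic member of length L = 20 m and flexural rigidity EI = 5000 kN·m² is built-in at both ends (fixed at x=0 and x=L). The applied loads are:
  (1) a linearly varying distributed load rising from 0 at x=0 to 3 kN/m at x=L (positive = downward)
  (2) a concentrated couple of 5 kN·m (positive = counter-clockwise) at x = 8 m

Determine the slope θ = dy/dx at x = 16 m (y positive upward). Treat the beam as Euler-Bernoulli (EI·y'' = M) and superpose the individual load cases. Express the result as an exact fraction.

θ(16) = 309/15625 rad

Load 1 — triangular load w₀=3 kN/m (0→w₀ over full span):
  θ_1 = -w₀(2x(L-x)(L-2x)(x+2L)+x²(L-x)²)/(120LEI) = -3·(2·16·(20-16)·(20-2·16)·(16+2·20)+16²·(20-16)²)/(120·20·5000) = 64/3125 rad
Load 2 — applied couple M₀=5 kN·m at a=8 m (b=L-a=12):
  θ_2 = (R_Ax²/2 - M_Ax - M₀(x-a))/EI  [x>a] with R_A=9/25, M_A=3/5 = ((9/25)·16²/2 - (3/5)·16 - 5·(16-8))/5000 = -11/15625 rad
Superposition: θ = Σ θ_i = 309/15625 rad ≈ 0.019776 rad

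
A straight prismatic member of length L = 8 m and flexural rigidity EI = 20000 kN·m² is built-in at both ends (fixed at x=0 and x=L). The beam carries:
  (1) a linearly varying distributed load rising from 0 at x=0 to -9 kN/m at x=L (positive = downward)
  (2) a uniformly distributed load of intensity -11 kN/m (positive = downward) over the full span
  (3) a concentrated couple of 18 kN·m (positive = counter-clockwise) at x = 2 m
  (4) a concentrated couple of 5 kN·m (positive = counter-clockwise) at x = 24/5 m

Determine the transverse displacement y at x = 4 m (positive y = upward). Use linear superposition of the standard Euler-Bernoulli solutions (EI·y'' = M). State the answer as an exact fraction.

Load 1 — triangular load w₀=-9 kN/m (0→w₀ over full span):
  y_1 = -w₀x²(L-x)²(x+2L)/(120LEI) = -(-9)·4²·(8-4)²·(4+2·8)/(120·8·20000) = 3/1250 m
Load 2 — uniform load w=-11 kN/m over full span:
  y_2 = -wx²(L-x)²/(24EI) = -(-11)·4²·(8-4)²/(24·20000) = 11/1875 m
Load 3 — applied couple M₀=18 kN·m at a=2 m (b=L-a=6):
  y_3 = (R_Ax³/6 - M_Ax²/2 - M₀(x-a)²/2)/EI  [x>a] with R_A=81/32, M_A=-27/8 = ((81/32)·4³/6 - (-27/8)·4²/2 - 18·(4-2)²/2)/20000 = 9/10000 m
Load 4 — applied couple M₀=5 kN·m at a=24/5 m (b=L-a=16/5):
  y_4 = (R_Ax³/6 - M_Ax²/2)/EI  [x≤a] with R_A=9/10, M_A=8/5 = ((9/10)·4³/6 - (8/5)·4²/2)/20000 = -1/6250 m
Superposition: y = Σ y_i = 1351/150000 m ≈ 0.009007 m

y(4) = 1351/150000 m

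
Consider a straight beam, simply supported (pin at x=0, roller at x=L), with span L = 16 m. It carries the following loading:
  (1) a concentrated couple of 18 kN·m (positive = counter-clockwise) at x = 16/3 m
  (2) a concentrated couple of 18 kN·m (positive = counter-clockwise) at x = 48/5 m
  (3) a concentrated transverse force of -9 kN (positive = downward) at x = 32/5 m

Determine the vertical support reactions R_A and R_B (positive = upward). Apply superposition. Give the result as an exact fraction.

Load 1 — applied couple M₀=18 kN·m at a=16/3 m (b=L-a=32/3):
  R_A = M₀/L = 18/16 = 9/8 kN
  R_B = -M₀/L = -18/16 = -9/8 kN
Load 2 — applied couple M₀=18 kN·m at a=48/5 m (b=L-a=32/5):
  R_A = M₀/L = 18/16 = 9/8 kN
  R_B = -M₀/L = -18/16 = -9/8 kN
Load 3 — point force P=-9 kN at a=32/5 m (b=L-a=48/5):
  R_A = Pb/L = (-9)·(48/5)/16 = -27/5 kN
  R_B = Pa/L = (-9)·(32/5)/16 = -18/5 kN
Superposition: R_A = -63/20 kN, R_B = -117/20 kN

R_A = -63/20 kN, R_B = -117/20 kN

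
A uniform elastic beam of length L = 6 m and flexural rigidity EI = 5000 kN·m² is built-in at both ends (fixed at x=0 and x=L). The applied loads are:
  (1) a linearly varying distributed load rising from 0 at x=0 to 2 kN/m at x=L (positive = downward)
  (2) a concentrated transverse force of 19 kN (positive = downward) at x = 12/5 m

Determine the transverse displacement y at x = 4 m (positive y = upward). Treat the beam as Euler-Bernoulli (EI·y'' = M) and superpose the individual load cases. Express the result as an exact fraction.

y(4) = -2224/703125 m

Load 1 — triangular load w₀=2 kN/m (0→w₀ over full span):
  y_1 = -w₀x²(L-x)²(x+2L)/(120LEI) = -2·4²·(6-4)²·(4+2·6)/(120·6·5000) = -16/28125 m
Load 2 — point force P=19 kN at a=12/5 m (b=L-a=18/5):
  y_2 = -Pa²(L-x)²(3bL-(3b+a)(L-x))/(6L³EI)  [x>a] = -19·(12/5)²·(6-4)²·(3·(18/5)·6-(3·(18/5)+(12/5))·(6-4))/(6·6³·5000) = -608/234375 m
Superposition: y = Σ y_i = -2224/703125 m ≈ -0.003163 m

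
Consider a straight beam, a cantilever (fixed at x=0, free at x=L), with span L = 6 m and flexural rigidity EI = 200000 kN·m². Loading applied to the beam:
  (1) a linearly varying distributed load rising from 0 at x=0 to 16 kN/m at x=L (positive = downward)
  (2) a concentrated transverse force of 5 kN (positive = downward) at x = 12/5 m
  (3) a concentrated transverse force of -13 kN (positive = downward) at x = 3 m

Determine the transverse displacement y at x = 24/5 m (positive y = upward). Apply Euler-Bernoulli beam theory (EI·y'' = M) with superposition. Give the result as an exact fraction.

y(24/5) = -38094597/6250000000 m

Load 1 — triangular load w₀=16 kN/m (0→w₀ over full span):
  y_1 = (w₀Lx³/12-w₀L²x²/6-w₀x⁵/(120L))/EI = (16·6·(24/5)³/12-16·6²·(24/5)²/6-16·(24/5)⁵/(120·6))/200000 = -337824/48828125 m
Load 2 — point force P=5 kN at a=12/5 m (b=L-a=18/5):
  y_2 = -Pa²(3x-a)/(6EI)  [x>a] = -5·(12/5)²·(3·(24/5)-(12/5))/(6·200000) = -9/31250 m
Load 3 — point force P=-13 kN at a=3 m (b=L-a=3):
  y_3 = -Pa²(3x-a)/(6EI)  [x>a] = -(-13)·3²·(3·(24/5)-3)/(6·200000) = 2223/2000000 m
Superposition: y = Σ y_i = -38094597/6250000000 m ≈ -0.006095 m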